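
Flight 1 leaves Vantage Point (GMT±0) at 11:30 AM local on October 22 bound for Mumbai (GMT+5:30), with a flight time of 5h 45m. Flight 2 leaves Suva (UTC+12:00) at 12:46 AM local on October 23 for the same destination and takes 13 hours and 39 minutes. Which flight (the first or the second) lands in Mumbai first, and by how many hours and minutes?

the first, by 9 hours 10 minutes

Flight 1 departs at 11:30 AM UTC (Oct 22).
+5 hours 45 minutes → arrive 5:15 PM UTC on Oct 22.
Flight 2 in UTC: 12:46 AM − 12:00 = 12:46 PM on Oct 22.
+13 hours and 39 minutes → arrive 2:25 AM UTC on Oct 23.
Flight 1 lands earlier by 9 hours 10 minutes.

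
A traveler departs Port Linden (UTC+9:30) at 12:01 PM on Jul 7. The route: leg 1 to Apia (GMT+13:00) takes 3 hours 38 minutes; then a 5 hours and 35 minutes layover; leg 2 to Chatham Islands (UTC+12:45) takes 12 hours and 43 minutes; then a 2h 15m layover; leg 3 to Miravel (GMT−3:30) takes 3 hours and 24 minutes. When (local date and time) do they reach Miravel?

Convert departure to UTC: 12:01 PM − 9:30 = 2:31 AM UTC on Jul 7.
Add 3 hours and 38 minutes leg 1 → 6:09 AM UTC.
Add 5 hours and 35 minutes layover in Apia → 11:44 AM UTC.
Add 12 hours 43 minutes leg 2 → 12:27 AM UTC (Jul 8).
Add 2 hours 15 minutes layover in Chatham Islands → 2:42 AM UTC.
Add 3 hours and 24 minutes leg 3 → 6:06 AM UTC.
Miravel is UTC−3:30, so local arrival = 6:06 AM − 3:30 = 2:36 AM on Jul 8.

2:36 AM on July 8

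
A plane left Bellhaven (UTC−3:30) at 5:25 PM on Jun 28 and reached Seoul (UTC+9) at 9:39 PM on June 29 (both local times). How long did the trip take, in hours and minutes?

15 hours 44 minutes

Departure in UTC: 5:25 PM + 3:30 = 8:55 PM on Jun 28.
Arrival in UTC: 9:39 PM − 9:00 = 12:39 PM on Jun 29.
Elapsed = 12:39 PM − 8:55 PM (+1 day) = 15 hours 44 minutes.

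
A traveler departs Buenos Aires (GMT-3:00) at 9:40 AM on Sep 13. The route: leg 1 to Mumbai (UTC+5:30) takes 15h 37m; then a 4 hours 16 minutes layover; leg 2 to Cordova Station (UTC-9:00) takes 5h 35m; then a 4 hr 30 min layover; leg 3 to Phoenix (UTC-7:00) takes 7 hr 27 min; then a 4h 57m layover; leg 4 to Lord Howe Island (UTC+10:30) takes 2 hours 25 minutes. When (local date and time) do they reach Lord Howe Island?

7:57 PM on September 15

Convert departure to UTC: 9:40 AM + 3:00 = 12:40 PM UTC on Sep 13.
Add 15 hours and 37 minutes leg 1 → 4:17 AM UTC (Sep 14).
Add 4 hours 16 minutes layover in Mumbai → 8:33 AM UTC.
Add 5 hours and 35 minutes leg 2 → 2:08 PM UTC.
Add 4 hours 30 minutes layover in Cordova Station → 6:38 PM UTC.
Add 7 hours and 27 minutes leg 3 → 2:05 AM UTC (Sep 15).
Add 4 hours 57 minutes layover in Phoenix → 7:02 AM UTC.
Add 2 hours 25 minutes leg 4 → 9:27 AM UTC.
Lord Howe Island is UTC+10:30, so local arrival = 9:27 AM + 10:30 = 7:57 PM on Sep 15.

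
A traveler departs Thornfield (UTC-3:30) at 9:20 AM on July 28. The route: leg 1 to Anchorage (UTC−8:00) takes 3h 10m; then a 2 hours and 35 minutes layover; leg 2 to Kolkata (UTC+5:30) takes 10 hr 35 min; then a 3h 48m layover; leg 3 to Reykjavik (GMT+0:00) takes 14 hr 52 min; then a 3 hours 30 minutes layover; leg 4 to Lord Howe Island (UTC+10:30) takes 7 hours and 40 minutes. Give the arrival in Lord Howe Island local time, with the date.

Convert departure to UTC: 9:20 AM + 3:30 = 12:50 PM UTC on Jul 28.
Add 3 hours and 10 minutes leg 1 → 4:00 PM UTC.
Add 2 hours and 35 minutes layover in Anchorage → 6:35 PM UTC.
Add 10 hours 35 minutes leg 2 → 5:10 AM UTC (Jul 29).
Add 3 hours 48 minutes layover in Kolkata → 8:58 AM UTC.
Add 14 hours and 52 minutes leg 3 → 11:50 PM UTC.
Add 3 hours and 30 minutes layover in Reykjavik → 3:20 AM UTC (Jul 30).
Add 7 hours and 40 minutes leg 4 → 11:00 AM UTC.
Lord Howe Island is UTC+10:30, so local arrival = 11:00 AM + 10:30 = 9:30 PM on Jul 30.

9:30 PM on July 30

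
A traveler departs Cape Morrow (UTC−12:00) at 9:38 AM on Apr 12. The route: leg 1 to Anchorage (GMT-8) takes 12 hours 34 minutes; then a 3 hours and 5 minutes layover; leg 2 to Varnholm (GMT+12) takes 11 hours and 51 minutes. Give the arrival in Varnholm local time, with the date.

Convert departure to UTC: 9:38 AM + 12:00 = 9:38 PM UTC on Apr 12.
Add 12 hours and 34 minutes leg 1 → 10:12 AM UTC (Apr 13).
Add 3 hours 5 minutes layover in Anchorage → 1:17 PM UTC.
Add 11 hours 51 minutes leg 2 → 1:08 AM UTC (Apr 14).
Varnholm is UTC+12:00, so local arrival = 1:08 AM + 12:00 = 1:08 PM on Apr 14.

1:08 PM on April 14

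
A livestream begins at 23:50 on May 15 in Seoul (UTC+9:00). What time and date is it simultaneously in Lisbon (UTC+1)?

In UTC: 23:50 − 9:00 = 14:50 on May 15.
Lisbon is UTC+1:00: 14:50 + 1:00 = 15:50 on May 15.

15:50 on May 15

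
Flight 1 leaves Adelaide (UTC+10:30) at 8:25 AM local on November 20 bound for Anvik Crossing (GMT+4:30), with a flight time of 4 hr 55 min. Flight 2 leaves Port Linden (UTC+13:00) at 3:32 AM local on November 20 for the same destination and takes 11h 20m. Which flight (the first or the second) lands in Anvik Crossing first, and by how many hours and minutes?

Flight 1 in UTC: 8:25 AM − 10:30 = 9:55 PM on Nov 19.
+4 hours and 55 minutes → arrive 2:50 AM UTC on Nov 20.
Flight 2 in UTC: 3:32 AM − 13:00 = 2:32 PM on Nov 19.
+11 hours and 20 minutes → arrive 1:52 AM UTC on Nov 20.
Flight 2 lands earlier by 58 minutes.

the second, by 58 minutes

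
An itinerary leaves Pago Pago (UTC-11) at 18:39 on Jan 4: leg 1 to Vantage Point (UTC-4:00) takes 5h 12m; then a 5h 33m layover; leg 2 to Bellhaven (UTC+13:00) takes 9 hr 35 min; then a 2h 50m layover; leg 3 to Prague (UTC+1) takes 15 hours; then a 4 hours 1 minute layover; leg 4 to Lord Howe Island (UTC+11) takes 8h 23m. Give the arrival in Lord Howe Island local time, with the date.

Convert departure to UTC: 18:39 + 11:00 = 05:39 UTC on Jan 5.
Add 5 hours and 12 minutes leg 1 → 10:51 UTC.
Add 5 hours and 33 minutes layover in Vantage Point → 16:24 UTC.
Add 9 hours 35 minutes leg 2 → 01:59 UTC (Jan 6).
Add 2 hours and 50 minutes layover in Bellhaven → 04:49 UTC.
Add 15 hours leg 3 → 19:49 UTC.
Add 4 hours and 1 minute layover in Prague → 23:50 UTC.
Add 8 hours and 23 minutes leg 4 → 08:13 UTC (Jan 7).
Lord Howe Island is UTC+11:00, so local arrival = 08:13 + 11:00 = 19:13 on Jan 7.

19:13 on January 7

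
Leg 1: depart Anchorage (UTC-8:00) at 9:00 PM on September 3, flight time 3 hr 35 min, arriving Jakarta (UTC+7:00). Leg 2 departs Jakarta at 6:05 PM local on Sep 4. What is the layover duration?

2 hours 30 minutes

Convert departure to UTC: 9:00 PM + 8:00 = 5:00 AM UTC on Sep 4.
Add 3 hours 35 minutes flight time → 8:35 AM UTC.
Jakarta is UTC+7:00, so local arrival = 8:35 AM + 7:00 = 3:35 PM on Sep 4.
Layover = 6:05 PM − 3:35 PM = 2 hours 30 minutes.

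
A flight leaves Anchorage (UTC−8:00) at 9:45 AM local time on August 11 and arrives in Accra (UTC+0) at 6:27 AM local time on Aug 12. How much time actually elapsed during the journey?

12 hours 42 minutes

Accra is 8:00 ahead of Anchorage.
Clock-face elapsed time (ignoring zones) is 20 hours 42 minutes.
Actual elapsed = 20 hours 42 minutes − 8:00 = 12 hours 42 minutes.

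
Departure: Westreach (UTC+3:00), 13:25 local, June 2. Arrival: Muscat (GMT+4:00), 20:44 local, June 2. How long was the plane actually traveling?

Departure in UTC: 13:25 − 3:00 = 10:25 on Jun 2.
Arrival in UTC: 20:44 − 4:00 = 16:44 on Jun 2.
Elapsed = 16:44 − 10:25 = 6 hours 19 minutes.

6 hours 19 minutes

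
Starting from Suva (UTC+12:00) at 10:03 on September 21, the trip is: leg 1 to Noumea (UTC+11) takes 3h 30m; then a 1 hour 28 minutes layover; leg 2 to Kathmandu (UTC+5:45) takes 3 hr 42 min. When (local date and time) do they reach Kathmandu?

12:28 on Sep 21

Convert departure to UTC: 10:03 − 12:00 = 22:03 UTC on Sep 20.
Add 3 hours and 30 minutes leg 1 → 01:33 UTC (Sep 21).
Add 1 hour 28 minutes layover in Noumea → 03:01 UTC.
Add 3 hours 42 minutes leg 2 → 06:43 UTC.
Kathmandu is UTC+5:45, so local arrival = 06:43 + 5:45 = 12:28 on Sep 21.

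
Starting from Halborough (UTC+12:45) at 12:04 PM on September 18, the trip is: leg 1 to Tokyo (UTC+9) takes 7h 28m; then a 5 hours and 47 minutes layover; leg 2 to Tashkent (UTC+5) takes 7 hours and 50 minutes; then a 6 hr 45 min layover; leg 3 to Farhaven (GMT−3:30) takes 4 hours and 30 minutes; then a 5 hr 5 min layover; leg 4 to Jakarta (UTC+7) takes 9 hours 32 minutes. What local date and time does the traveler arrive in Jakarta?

5:16 AM on Sep 20

Convert departure to UTC: 12:04 PM − 12:45 = 11:19 PM UTC on Sep 17.
Add 7 hours and 28 minutes leg 1 → 6:47 AM UTC (Sep 18).
Add 5 hours 47 minutes layover in Tokyo → 12:34 PM UTC.
Add 7 hours 50 minutes leg 2 → 8:24 PM UTC.
Add 6 hours 45 minutes layover in Tashkent → 3:09 AM UTC (Sep 19).
Add 4 hours 30 minutes leg 3 → 7:39 AM UTC.
Add 5 hours 5 minutes layover in Farhaven → 12:44 PM UTC.
Add 9 hours 32 minutes leg 4 → 10:16 PM UTC.
Jakarta is UTC+7:00, so local arrival = 10:16 PM + 7:00 = 5:16 AM on Sep 20.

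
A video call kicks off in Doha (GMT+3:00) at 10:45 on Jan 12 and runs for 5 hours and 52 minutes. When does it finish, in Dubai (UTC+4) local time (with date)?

Convert start to UTC: 10:45 − 3:00 = 07:45 UTC on Jan 12.
Add 5 hours 52 minutes duration → 13:37 UTC.
Dubai is UTC+4:00, so local end time = 13:37 + 4:00 = 17:37 on Jan 12.

17:37 on Jan 12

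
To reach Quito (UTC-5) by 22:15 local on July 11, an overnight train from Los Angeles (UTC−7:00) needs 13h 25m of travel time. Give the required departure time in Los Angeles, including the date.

06:50 on Jul 11

Target arrival in UTC: 22:15 + 5:00 = 03:15 on Jul 12.
Subtract 13 hours and 25 minutes → departure 13:50 UTC on Jul 11.
Los Angeles is UTC−7:00: 13:50 − 7:00 = 06:50 on Jul 11.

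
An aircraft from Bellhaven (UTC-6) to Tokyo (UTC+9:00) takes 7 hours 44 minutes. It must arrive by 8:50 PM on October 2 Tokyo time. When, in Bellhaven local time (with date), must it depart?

Target arrival in UTC: 8:50 PM − 9:00 = 11:50 AM on Oct 2.
Subtract 7 hours 44 minutes → departure 4:06 AM UTC on Oct 2.
Bellhaven is UTC−6:00: 4:06 AM − 6:00 = 10:06 PM on Oct 1.

10:06 PM on October 1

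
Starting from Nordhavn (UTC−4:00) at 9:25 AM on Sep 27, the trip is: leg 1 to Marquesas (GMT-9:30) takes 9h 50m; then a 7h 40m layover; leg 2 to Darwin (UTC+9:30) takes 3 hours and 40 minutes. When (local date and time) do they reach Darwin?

8:05 PM on Sep 28

Convert departure to UTC: 9:25 AM + 4:00 = 1:25 PM UTC on Sep 27.
Add 9 hours and 50 minutes leg 1 → 11:15 PM UTC.
Add 7 hours 40 minutes layover in Marquesas → 6:55 AM UTC (Sep 28).
Add 3 hours and 40 minutes leg 2 → 10:35 AM UTC.
Darwin is UTC+9:30, so local arrival = 10:35 AM + 9:30 = 8:05 PM on Sep 28.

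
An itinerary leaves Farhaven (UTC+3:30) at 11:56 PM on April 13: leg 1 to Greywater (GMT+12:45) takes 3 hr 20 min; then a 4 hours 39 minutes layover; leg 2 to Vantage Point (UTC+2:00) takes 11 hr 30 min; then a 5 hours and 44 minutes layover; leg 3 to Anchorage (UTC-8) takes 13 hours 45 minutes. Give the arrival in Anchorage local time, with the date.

Convert departure to UTC: 11:56 PM − 3:30 = 8:26 PM UTC on Apr 13.
Add 3 hours and 20 minutes leg 1 → 11:46 PM UTC.
Add 4 hours and 39 minutes layover in Greywater → 4:25 AM UTC (Apr 14).
Add 11 hours and 30 minutes leg 2 → 3:55 PM UTC.
Add 5 hours 44 minutes layover in Vantage Point → 9:39 PM UTC.
Add 13 hours and 45 minutes leg 3 → 11:24 AM UTC (Apr 15).
Anchorage is UTC−8:00, so local arrival = 11:24 AM − 8:00 = 3:24 AM on Apr 15.

3:24 AM on April 15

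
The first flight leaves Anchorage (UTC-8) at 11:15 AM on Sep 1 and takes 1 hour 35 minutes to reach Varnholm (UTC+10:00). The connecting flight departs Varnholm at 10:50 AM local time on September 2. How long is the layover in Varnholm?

4 hours

Convert departure to UTC: 11:15 AM + 8:00 = 7:15 PM UTC on Sep 1.
Add 1 hour 35 minutes flight time → 8:50 PM UTC.
Varnholm is UTC+10:00, so local arrival = 8:50 PM + 10:00 = 6:50 AM on Sep 2.
Layover = 10:50 AM − 6:50 AM = 4 hours.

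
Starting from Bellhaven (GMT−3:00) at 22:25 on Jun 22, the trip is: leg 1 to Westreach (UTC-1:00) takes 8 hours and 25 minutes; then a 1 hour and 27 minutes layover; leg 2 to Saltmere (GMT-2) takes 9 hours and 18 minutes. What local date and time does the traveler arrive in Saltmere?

Convert departure to UTC: 22:25 + 3:00 = 01:25 UTC on Jun 23.
Add 8 hours 25 minutes leg 1 → 09:50 UTC.
Add 1 hour and 27 minutes layover in Westreach → 11:17 UTC.
Add 9 hours 18 minutes leg 2 → 20:35 UTC.
Saltmere is UTC−2:00, so local arrival = 20:35 − 2:00 = 18:35 on Jun 23.

18:35 on June 23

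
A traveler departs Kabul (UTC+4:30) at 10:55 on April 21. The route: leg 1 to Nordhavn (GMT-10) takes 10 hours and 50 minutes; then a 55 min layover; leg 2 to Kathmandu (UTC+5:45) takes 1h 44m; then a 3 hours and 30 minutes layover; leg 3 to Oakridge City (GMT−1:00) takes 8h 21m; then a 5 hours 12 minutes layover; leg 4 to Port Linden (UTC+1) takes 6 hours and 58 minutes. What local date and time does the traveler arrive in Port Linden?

20:55 on April 22

Convert departure to UTC: 10:55 − 4:30 = 06:25 UTC on Apr 21.
Add 10 hours and 50 minutes leg 1 → 17:15 UTC.
Add 55 minutes layover in Nordhavn → 18:10 UTC.
Add 1 hour 44 minutes leg 2 → 19:54 UTC.
Add 3 hours and 30 minutes layover in Kathmandu → 23:24 UTC.
Add 8 hours 21 minutes leg 3 → 07:45 UTC (Apr 22).
Add 5 hours and 12 minutes layover in Oakridge City → 12:57 UTC.
Add 6 hours 58 minutes leg 4 → 19:55 UTC.
Port Linden is UTC+1:00, so local arrival = 19:55 + 1:00 = 20:55 on Apr 22.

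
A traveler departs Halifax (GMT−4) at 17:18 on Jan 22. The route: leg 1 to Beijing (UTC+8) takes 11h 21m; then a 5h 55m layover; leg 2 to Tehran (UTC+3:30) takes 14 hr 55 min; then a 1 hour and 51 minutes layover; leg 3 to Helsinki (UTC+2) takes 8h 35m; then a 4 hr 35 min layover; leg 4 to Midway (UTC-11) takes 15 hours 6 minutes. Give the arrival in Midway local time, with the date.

Convert departure to UTC: 17:18 + 4:00 = 21:18 UTC on Jan 22.
Add 11 hours and 21 minutes leg 1 → 08:39 UTC (Jan 23).
Add 5 hours and 55 minutes layover in Beijing → 14:34 UTC.
Add 14 hours and 55 minutes leg 2 → 05:29 UTC (Jan 24).
Add 1 hour 51 minutes layover in Tehran → 07:20 UTC.
Add 8 hours and 35 minutes leg 3 → 15:55 UTC.
Add 4 hours and 35 minutes layover in Helsinki → 20:30 UTC.
Add 15 hours 6 minutes leg 4 → 11:36 UTC (Jan 25).
Midway is UTC−11:00, so local arrival = 11:36 − 11:00 = 00:36 on Jan 25.

00:36 on January 25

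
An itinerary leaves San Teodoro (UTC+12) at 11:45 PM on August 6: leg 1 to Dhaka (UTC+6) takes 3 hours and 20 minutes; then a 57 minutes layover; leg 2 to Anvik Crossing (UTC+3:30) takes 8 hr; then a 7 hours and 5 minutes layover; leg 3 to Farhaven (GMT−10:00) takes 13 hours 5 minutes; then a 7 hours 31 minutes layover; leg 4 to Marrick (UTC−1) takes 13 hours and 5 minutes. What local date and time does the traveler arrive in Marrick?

3:48 PM on August 8

Convert departure to UTC: 11:45 PM − 12:00 = 11:45 AM UTC on Aug 6.
Add 3 hours and 20 minutes leg 1 → 3:05 PM UTC.
Add 57 minutes layover in Dhaka → 4:02 PM UTC.
Add 8 hours leg 2 → 12:02 AM UTC (Aug 7).
Add 7 hours and 5 minutes layover in Anvik Crossing → 7:07 AM UTC.
Add 13 hours 5 minutes leg 3 → 8:12 PM UTC.
Add 7 hours and 31 minutes layover in Farhaven → 3:43 AM UTC (Aug 8).
Add 13 hours and 5 minutes leg 4 → 4:48 PM UTC.
Marrick is UTC−1:00, so local arrival = 4:48 PM − 1:00 = 3:48 PM on Aug 8.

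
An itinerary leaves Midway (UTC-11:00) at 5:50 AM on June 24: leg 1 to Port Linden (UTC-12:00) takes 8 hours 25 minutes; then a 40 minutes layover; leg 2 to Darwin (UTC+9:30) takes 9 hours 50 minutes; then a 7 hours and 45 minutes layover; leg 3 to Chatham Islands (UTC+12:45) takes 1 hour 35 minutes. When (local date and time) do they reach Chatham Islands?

9:50 AM on June 26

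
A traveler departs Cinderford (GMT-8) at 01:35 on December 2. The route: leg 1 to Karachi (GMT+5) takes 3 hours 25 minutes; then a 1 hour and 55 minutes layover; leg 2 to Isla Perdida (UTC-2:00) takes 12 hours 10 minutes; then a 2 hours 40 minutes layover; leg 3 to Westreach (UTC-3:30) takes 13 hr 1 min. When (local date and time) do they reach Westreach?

15:16 on Dec 3

Convert departure to UTC: 01:35 + 8:00 = 09:35 UTC on Dec 2.
Add 3 hours 25 minutes leg 1 → 13:00 UTC.
Add 1 hour 55 minutes layover in Karachi → 14:55 UTC.
Add 12 hours and 10 minutes leg 2 → 03:05 UTC (Dec 3).
Add 2 hours 40 minutes layover in Isla Perdida → 05:45 UTC.
Add 13 hours and 1 minute leg 3 → 18:46 UTC.
Westreach is UTC−3:30, so local arrival = 18:46 − 3:30 = 15:16 on Dec 3.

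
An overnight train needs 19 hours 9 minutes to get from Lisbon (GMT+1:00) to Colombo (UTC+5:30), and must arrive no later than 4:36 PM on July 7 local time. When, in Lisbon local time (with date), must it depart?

4:57 PM on July 6

Target arrival in UTC: 4:36 PM − 5:30 = 11:06 AM on Jul 7.
Subtract 19 hours 9 minutes → departure 3:57 PM UTC on Jul 6.
Lisbon is UTC+1:00: 3:57 PM + 1:00 = 4:57 PM on Jul 6.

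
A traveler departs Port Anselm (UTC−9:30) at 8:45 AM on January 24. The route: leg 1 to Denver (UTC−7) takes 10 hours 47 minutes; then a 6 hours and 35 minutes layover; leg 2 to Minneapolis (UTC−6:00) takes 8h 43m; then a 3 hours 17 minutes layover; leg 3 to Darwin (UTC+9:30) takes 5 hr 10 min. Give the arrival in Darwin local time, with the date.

Convert departure to UTC: 8:45 AM + 9:30 = 6:15 PM UTC on Jan 24.
Add 10 hours and 47 minutes leg 1 → 5:02 AM UTC (Jan 25).
Add 6 hours and 35 minutes layover in Denver → 11:37 AM UTC.
Add 8 hours and 43 minutes leg 2 → 8:20 PM UTC.
Add 3 hours 17 minutes layover in Minneapolis → 11:37 PM UTC.
Add 5 hours 10 minutes leg 3 → 4:47 AM UTC (Jan 26).
Darwin is UTC+9:30, so local arrival = 4:47 AM + 9:30 = 2:17 PM on Jan 26.

2:17 PM on Jan 26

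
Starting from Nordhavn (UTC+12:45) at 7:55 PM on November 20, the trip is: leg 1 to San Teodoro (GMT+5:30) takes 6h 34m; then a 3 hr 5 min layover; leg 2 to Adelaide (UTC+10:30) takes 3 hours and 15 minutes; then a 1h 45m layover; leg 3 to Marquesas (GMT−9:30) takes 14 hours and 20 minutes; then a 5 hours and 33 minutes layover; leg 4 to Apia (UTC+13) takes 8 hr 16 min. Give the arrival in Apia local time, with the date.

2:58 PM on November 22

Convert departure to UTC: 7:55 PM − 12:45 = 7:10 AM UTC on Nov 20.
Add 6 hours and 34 minutes leg 1 → 1:44 PM UTC.
Add 3 hours and 5 minutes layover in San Teodoro → 4:49 PM UTC.
Add 3 hours 15 minutes leg 2 → 8:04 PM UTC.
Add 1 hour 45 minutes layover in Adelaide → 9:49 PM UTC.
Add 14 hours 20 minutes leg 3 → 12:09 PM UTC (Nov 21).
Add 5 hours and 33 minutes layover in Marquesas → 5:42 PM UTC.
Add 8 hours and 16 minutes leg 4 → 1:58 AM UTC (Nov 22).
Apia is UTC+13:00, so local arrival = 1:58 AM + 13:00 = 2:58 PM on Nov 22.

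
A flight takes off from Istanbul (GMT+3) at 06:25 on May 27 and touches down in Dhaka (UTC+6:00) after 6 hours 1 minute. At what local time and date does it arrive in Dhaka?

15:26 on May 27

Dhaka is 3:00 ahead of Istanbul.
After 6 hours and 1 minute it is 12:26 in Istanbul.
Shift by the zone difference: 12:26 + 3:00 = 15:26 on May 27 in Dhaka.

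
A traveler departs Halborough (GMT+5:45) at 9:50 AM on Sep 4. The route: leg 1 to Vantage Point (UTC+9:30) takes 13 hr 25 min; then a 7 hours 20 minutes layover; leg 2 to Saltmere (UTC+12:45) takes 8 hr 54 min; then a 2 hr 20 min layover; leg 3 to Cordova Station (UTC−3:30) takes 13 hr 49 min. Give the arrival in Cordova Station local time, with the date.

10:23 PM on September 5

Convert departure to UTC: 9:50 AM − 5:45 = 4:05 AM UTC on Sep 4.
Add 13 hours and 25 minutes leg 1 → 5:30 PM UTC.
Add 7 hours 20 minutes layover in Vantage Point → 12:50 AM UTC (Sep 5).
Add 8 hours and 54 minutes leg 2 → 9:44 AM UTC.
Add 2 hours 20 minutes layover in Saltmere → 12:04 PM UTC.
Add 13 hours 49 minutes leg 3 → 1:53 AM UTC (Sep 6).
Cordova Station is UTC−3:30, so local arrival = 1:53 AM − 3:30 = 10:23 PM on Sep 5.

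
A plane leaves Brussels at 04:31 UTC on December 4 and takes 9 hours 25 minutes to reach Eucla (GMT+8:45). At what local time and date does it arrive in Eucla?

22:41 on Dec 4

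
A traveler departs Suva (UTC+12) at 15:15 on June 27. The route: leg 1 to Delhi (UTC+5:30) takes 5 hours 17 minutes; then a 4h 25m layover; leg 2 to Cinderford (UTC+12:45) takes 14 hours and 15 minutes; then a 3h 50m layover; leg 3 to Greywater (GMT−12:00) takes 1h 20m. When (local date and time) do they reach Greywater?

Convert departure to UTC: 15:15 − 12:00 = 03:15 UTC on Jun 27.
Add 5 hours and 17 minutes leg 1 → 08:32 UTC.
Add 4 hours and 25 minutes layover in Delhi → 12:57 UTC.
Add 14 hours and 15 minutes leg 2 → 03:12 UTC (Jun 28).
Add 3 hours and 50 minutes layover in Cinderford → 07:02 UTC.
Add 1 hour 20 minutes leg 3 → 08:22 UTC.
Greywater is UTC−12:00, so local arrival = 08:22 − 12:00 = 20:22 on Jun 27.

20:22 on June 27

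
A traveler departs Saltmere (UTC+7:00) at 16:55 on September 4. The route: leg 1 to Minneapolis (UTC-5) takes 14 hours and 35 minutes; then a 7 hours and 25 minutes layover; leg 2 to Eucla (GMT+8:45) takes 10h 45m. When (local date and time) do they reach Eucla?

Convert departure to UTC: 16:55 − 7:00 = 09:55 UTC on Sep 4.
Add 14 hours 35 minutes leg 1 → 00:30 UTC (Sep 5).
Add 7 hours 25 minutes layover in Minneapolis → 07:55 UTC.
Add 10 hours and 45 minutes leg 2 → 18:40 UTC.
Eucla is UTC+8:45, so local arrival = 18:40 + 8:45 = 03:25 on Sep 6.

03:25 on September 6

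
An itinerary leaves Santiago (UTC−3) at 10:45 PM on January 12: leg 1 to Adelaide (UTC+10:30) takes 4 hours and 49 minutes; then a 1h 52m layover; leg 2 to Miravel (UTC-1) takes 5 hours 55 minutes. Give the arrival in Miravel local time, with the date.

Convert departure to UTC: 10:45 PM + 3:00 = 1:45 AM UTC on Jan 13.
Add 4 hours 49 minutes leg 1 → 6:34 AM UTC.
Add 1 hour and 52 minutes layover in Adelaide → 8:26 AM UTC.
Add 5 hours 55 minutes leg 2 → 2:21 PM UTC.
Miravel is UTC−1:00, so local arrival = 2:21 PM − 1:00 = 1:21 PM on Jan 13.

1:21 PM on January 13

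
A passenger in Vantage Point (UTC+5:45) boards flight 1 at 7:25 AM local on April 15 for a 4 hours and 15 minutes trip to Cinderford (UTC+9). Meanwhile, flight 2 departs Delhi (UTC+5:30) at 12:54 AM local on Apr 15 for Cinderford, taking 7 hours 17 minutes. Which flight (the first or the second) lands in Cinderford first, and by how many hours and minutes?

the second, by 3 hours 14 minutes

Flight 1 in UTC: 7:25 AM − 5:45 = 1:40 AM on Apr 15.
+4 hours and 15 minutes → arrive 5:55 AM UTC on Apr 15.
Flight 2 in UTC: 12:54 AM − 5:30 = 7:24 PM on Apr 14.
+7 hours and 17 minutes → arrive 2:41 AM UTC on Apr 15.
Flight 2 lands earlier by 3 hours 14 minutes.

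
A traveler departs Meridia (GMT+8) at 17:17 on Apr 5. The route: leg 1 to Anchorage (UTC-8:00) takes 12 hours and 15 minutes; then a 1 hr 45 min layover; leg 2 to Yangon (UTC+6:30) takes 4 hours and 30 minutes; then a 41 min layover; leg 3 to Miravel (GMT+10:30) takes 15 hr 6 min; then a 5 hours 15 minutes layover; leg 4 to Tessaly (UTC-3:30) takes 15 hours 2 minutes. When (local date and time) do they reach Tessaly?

Convert departure to UTC: 17:17 − 8:00 = 09:17 UTC on Apr 5.
Add 12 hours 15 minutes leg 1 → 21:32 UTC.
Add 1 hour 45 minutes layover in Anchorage → 23:17 UTC.
Add 4 hours and 30 minutes leg 2 → 03:47 UTC (Apr 6).
Add 41 minutes layover in Yangon → 04:28 UTC.
Add 15 hours and 6 minutes leg 3 → 19:34 UTC.
Add 5 hours 15 minutes layover in Miravel → 00:49 UTC (Apr 7).
Add 15 hours 2 minutes leg 4 → 15:51 UTC.
Tessaly is UTC−3:30, so local arrival = 15:51 − 3:30 = 12:21 on Apr 7.

12:21 on April 7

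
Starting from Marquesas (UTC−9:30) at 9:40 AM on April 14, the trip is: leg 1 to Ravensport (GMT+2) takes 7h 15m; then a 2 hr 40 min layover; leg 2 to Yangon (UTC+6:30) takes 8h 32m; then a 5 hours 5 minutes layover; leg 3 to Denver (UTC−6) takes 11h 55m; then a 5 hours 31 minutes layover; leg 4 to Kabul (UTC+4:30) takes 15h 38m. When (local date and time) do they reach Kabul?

8:16 AM on April 17

Convert departure to UTC: 9:40 AM + 9:30 = 7:10 PM UTC on Apr 14.
Add 7 hours and 15 minutes leg 1 → 2:25 AM UTC (Apr 15).
Add 2 hours and 40 minutes layover in Ravensport → 5:05 AM UTC.
Add 8 hours 32 minutes leg 2 → 1:37 PM UTC.
Add 5 hours 5 minutes layover in Yangon → 6:42 PM UTC.
Add 11 hours 55 minutes leg 3 → 6:37 AM UTC (Apr 16).
Add 5 hours and 31 minutes layover in Denver → 12:08 PM UTC.
Add 15 hours 38 minutes leg 4 → 3:46 AM UTC (Apr 17).
Kabul is UTC+4:30, so local arrival = 3:46 AM + 4:30 = 8:16 AM on Apr 17.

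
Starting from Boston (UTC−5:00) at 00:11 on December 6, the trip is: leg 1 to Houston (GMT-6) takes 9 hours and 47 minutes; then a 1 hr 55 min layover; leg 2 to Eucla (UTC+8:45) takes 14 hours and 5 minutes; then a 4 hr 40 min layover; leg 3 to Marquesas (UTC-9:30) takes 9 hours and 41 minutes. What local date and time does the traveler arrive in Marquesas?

11:49 on December 7

Convert departure to UTC: 00:11 + 5:00 = 05:11 UTC on Dec 6.
Add 9 hours and 47 minutes leg 1 → 14:58 UTC.
Add 1 hour and 55 minutes layover in Houston → 16:53 UTC.
Add 14 hours and 5 minutes leg 2 → 06:58 UTC (Dec 7).
Add 4 hours and 40 minutes layover in Eucla → 11:38 UTC.
Add 9 hours and 41 minutes leg 3 → 21:19 UTC.
Marquesas is UTC−9:30, so local arrival = 21:19 − 9:30 = 11:49 on Dec 7.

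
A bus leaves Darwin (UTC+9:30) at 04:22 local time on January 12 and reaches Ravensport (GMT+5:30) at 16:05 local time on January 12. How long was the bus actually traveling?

Ravensport is 4:00 behind Darwin.
Clock-face elapsed time (ignoring zones) is 11 hours 43 minutes.
Actual elapsed = 11 hours 43 minutes + 4:00 = 15 hours 43 minutes.

15 hours 43 minutes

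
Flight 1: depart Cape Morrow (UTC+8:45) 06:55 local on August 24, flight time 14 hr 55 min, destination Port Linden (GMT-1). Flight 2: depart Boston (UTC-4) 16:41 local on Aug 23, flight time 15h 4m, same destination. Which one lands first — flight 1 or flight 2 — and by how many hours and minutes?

the second, by 1 hour 20 minutes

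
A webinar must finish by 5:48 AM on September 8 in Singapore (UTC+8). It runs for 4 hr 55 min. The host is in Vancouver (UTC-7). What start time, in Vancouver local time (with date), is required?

Target end time in UTC: 5:48 AM − 8:00 = 9:48 PM on Sep 7.
Subtract 4 hours and 55 minutes → start 4:53 PM UTC on Sep 7.
Vancouver is UTC−7:00: 4:53 PM − 7:00 = 9:53 AM on Sep 7.

9:53 AM on Sep 7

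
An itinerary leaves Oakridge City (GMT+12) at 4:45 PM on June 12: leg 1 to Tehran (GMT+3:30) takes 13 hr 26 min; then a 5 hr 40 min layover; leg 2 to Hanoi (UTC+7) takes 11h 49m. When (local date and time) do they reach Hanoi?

6:40 PM on June 13

Convert departure to UTC: 4:45 PM − 12:00 = 4:45 AM UTC on Jun 12.
Add 13 hours 26 minutes leg 1 → 6:11 PM UTC.
Add 5 hours and 40 minutes layover in Tehran → 11:51 PM UTC.
Add 11 hours and 49 minutes leg 2 → 11:40 AM UTC (Jun 13).
Hanoi is UTC+7:00, so local arrival = 11:40 AM + 7:00 = 6:40 PM on Jun 13.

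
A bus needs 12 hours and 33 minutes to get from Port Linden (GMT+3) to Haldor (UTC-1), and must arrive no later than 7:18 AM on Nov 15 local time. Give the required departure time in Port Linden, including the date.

10:45 PM on Nov 14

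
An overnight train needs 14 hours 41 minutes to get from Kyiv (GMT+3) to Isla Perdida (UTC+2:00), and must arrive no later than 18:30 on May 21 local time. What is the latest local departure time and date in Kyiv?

04:49 on May 21

Target arrival in UTC: 18:30 − 2:00 = 16:30 on May 21.
Subtract 14 hours 41 minutes → departure 01:49 UTC on May 21.
Kyiv is UTC+3:00: 01:49 + 3:00 = 04:49 on May 21.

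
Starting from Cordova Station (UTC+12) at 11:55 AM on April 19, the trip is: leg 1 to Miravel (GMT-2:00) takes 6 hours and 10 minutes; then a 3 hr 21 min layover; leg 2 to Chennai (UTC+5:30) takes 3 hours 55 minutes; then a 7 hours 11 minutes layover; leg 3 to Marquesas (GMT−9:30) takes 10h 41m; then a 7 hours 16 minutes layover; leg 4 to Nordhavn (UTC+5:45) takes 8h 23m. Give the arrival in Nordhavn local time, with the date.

Convert departure to UTC: 11:55 AM − 12:00 = 11:55 PM UTC on Apr 18.
Add 6 hours 10 minutes leg 1 → 6:05 AM UTC (Apr 19).
Add 3 hours and 21 minutes layover in Miravel → 9:26 AM UTC.
Add 3 hours 55 minutes leg 2 → 1:21 PM UTC.
Add 7 hours and 11 minutes layover in Chennai → 8:32 PM UTC.
Add 10 hours 41 minutes leg 3 → 7:13 AM UTC (Apr 20).
Add 7 hours and 16 minutes layover in Marquesas → 2:29 PM UTC.
Add 8 hours 23 minutes leg 4 → 10:52 PM UTC.
Nordhavn is UTC+5:45, so local arrival = 10:52 PM + 5:45 = 4:37 AM on Apr 21.

4:37 AM on Apr 21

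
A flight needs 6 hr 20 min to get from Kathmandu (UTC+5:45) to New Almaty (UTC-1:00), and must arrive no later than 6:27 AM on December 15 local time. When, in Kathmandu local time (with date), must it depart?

Target arrival in UTC: 6:27 AM + 1:00 = 7:27 AM on Dec 15.
Subtract 6 hours and 20 minutes → departure 1:07 AM UTC on Dec 15.
Kathmandu is UTC+5:45: 1:07 AM + 5:45 = 6:52 AM on Dec 15.

6:52 AM on December 15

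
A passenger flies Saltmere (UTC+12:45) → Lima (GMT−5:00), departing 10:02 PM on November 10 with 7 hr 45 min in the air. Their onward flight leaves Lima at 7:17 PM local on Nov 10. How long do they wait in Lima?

7 hours 15 minutes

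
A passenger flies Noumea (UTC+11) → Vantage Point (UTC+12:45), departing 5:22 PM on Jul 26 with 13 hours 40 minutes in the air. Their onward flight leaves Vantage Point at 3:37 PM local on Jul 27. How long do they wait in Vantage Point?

6 hours 50 minutes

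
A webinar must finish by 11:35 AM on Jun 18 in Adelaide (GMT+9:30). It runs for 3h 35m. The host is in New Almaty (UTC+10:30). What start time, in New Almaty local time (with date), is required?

Target end time in UTC: 11:35 AM − 9:30 = 2:05 AM on Jun 18.
Subtract 3 hours 35 minutes → start 10:30 PM UTC on Jun 17.
New Almaty is UTC+10:30: 10:30 PM + 10:30 = 9:00 AM on Jun 18.

9:00 AM on June 18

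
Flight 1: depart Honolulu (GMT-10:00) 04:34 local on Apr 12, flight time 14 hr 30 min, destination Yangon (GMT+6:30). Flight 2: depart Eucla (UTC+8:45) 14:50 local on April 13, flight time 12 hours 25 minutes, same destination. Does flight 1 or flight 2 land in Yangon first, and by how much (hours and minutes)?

the first, by 13 hours 26 minutes

Flight 1 in UTC: 04:34 + 10:00 = 14:34 on Apr 12.
+14 hours 30 minutes → arrive 05:04 UTC on Apr 13.
Flight 2 in UTC: 14:50 − 8:45 = 06:05 on Apr 13.
+12 hours 25 minutes → arrive 18:30 UTC on Apr 13.
Flight 1 lands earlier by 13 hours 26 minutes.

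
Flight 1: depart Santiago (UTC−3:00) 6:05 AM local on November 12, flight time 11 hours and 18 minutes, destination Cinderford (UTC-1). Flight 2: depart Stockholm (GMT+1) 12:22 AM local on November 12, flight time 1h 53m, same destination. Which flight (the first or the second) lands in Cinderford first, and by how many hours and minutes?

the second, by 19 hours 8 minutes

Flight 1 in UTC: 6:05 AM + 3:00 = 9:05 AM on Nov 12.
+11 hours and 18 minutes → arrive 8:23 PM UTC on Nov 12.
Flight 2 in UTC: 12:22 AM − 1:00 = 11:22 PM on Nov 11.
+1 hour and 53 minutes → arrive 1:15 AM UTC on Nov 12.
Flight 2 lands earlier by 19 hours 8 minutes.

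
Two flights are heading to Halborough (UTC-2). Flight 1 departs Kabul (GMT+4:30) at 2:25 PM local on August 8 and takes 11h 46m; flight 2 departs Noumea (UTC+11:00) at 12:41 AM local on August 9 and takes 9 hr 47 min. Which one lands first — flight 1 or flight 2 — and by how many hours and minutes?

Flight 1 in UTC: 2:25 PM − 4:30 = 9:55 AM on Aug 8.
+11 hours and 46 minutes → arrive 9:41 PM UTC on Aug 8.
Flight 2 in UTC: 12:41 AM − 11:00 = 1:41 PM on Aug 8.
+9 hours 47 minutes → arrive 11:28 PM UTC on Aug 8.
Flight 1 lands earlier by 1 hour 47 minutes.

the first, by 1 hour 47 minutes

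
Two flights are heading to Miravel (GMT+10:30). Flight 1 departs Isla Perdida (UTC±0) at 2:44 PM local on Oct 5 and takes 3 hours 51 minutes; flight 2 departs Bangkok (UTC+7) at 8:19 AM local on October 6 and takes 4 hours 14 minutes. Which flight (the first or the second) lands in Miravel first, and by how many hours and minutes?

the first, by 10 hours 58 minutes

Flight 1 departs at 2:44 PM UTC (Oct 5).
+3 hours 51 minutes → arrive 6:35 PM UTC on Oct 5.
Flight 2 in UTC: 8:19 AM − 7:00 = 1:19 AM on Oct 6.
+4 hours 14 minutes → arrive 5:33 AM UTC on Oct 6.
Flight 1 lands earlier by 10 hours 58 minutes.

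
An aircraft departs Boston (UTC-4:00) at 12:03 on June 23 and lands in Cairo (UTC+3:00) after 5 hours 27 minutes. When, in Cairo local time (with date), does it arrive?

00:30 on June 24

Cairo is 7:00 ahead of Boston.
After 5 hours and 27 minutes it is 17:30 in Boston.
Shift by the zone difference: 17:30 + 7:00 = 00:30 on Jun 24 in Cairo.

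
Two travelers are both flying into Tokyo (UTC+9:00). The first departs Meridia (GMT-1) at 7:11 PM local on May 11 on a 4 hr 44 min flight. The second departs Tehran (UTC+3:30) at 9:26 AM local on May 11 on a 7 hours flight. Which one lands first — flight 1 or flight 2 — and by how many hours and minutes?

Flight 1 in UTC: 7:11 PM + 1:00 = 8:11 PM on May 11.
+4 hours 44 minutes → arrive 12:55 AM UTC on May 12.
Flight 2 in UTC: 9:26 AM − 3:30 = 5:56 AM on May 11.
+7 hours → arrive 12:56 PM UTC on May 11.
Flight 2 lands earlier by 11 hours 59 minutes.

the second, by 11 hours 59 minutes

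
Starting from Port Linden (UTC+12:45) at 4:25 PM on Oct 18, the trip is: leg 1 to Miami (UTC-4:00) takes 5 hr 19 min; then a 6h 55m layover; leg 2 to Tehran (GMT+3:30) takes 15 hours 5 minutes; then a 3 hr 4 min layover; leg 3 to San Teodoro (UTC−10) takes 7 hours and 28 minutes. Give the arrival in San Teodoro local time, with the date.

7:31 AM on October 19

Convert departure to UTC: 4:25 PM − 12:45 = 3:40 AM UTC on Oct 18.
Add 5 hours 19 minutes leg 1 → 8:59 AM UTC.
Add 6 hours 55 minutes layover in Miami → 3:54 PM UTC.
Add 15 hours and 5 minutes leg 2 → 6:59 AM UTC (Oct 19).
Add 3 hours 4 minutes layover in Tehran → 10:03 AM UTC.
Add 7 hours and 28 minutes leg 3 → 5:31 PM UTC.
San Teodoro is UTC−10:00, so local arrival = 5:31 PM − 10:00 = 7:31 AM on Oct 19.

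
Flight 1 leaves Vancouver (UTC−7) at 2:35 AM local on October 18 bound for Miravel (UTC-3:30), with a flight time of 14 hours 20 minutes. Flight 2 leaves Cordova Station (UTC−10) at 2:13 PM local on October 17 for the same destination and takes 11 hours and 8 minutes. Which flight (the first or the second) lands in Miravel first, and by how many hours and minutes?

Flight 1 in UTC: 2:35 AM + 7:00 = 9:35 AM on Oct 18.
+14 hours 20 minutes → arrive 11:55 PM UTC on Oct 18.
Flight 2 in UTC: 2:13 PM + 10:00 = 12:13 AM on Oct 18.
+11 hours and 8 minutes → arrive 11:21 AM UTC on Oct 18.
Flight 2 lands earlier by 12 hours 34 minutes.

the second, by 12 hours 34 minutes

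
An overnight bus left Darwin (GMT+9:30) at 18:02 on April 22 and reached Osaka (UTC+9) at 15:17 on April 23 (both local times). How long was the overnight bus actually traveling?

Departure in UTC: 18:02 − 9:30 = 08:32 on Apr 22.
Arrival in UTC: 15:17 − 9:00 = 06:17 on Apr 23.
Elapsed = 06:17 − 08:32 (+1 day) = 21 hours 45 minutes.

21 hours 45 minutes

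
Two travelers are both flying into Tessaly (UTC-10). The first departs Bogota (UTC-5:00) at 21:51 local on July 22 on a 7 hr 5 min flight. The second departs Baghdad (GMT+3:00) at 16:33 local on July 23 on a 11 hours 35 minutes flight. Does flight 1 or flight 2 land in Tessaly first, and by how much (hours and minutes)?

the first, by 15 hours 12 minutes

Flight 1 in UTC: 21:51 + 5:00 = 02:51 on Jul 23.
+7 hours 5 minutes → arrive 09:56 UTC on Jul 23.
Flight 2 in UTC: 16:33 − 3:00 = 13:33 on Jul 23.
+11 hours 35 minutes → arrive 01:08 UTC on Jul 24.
Flight 1 lands earlier by 15 hours 12 minutes.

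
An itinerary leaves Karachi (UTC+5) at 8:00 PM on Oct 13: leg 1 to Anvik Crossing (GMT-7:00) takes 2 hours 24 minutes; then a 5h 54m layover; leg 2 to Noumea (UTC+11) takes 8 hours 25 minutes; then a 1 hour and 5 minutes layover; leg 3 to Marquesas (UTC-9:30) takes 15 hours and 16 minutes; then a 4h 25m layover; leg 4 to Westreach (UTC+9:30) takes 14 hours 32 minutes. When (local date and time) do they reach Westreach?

Convert departure to UTC: 8:00 PM − 5:00 = 3:00 PM UTC on Oct 13.
Add 2 hours and 24 minutes leg 1 → 5:24 PM UTC.
Add 5 hours and 54 minutes layover in Anvik Crossing → 11:18 PM UTC.
Add 8 hours 25 minutes leg 2 → 7:43 AM UTC (Oct 14).
Add 1 hour 5 minutes layover in Noumea → 8:48 AM UTC.
Add 15 hours and 16 minutes leg 3 → 12:04 AM UTC (Oct 15).
Add 4 hours 25 minutes layover in Marquesas → 4:29 AM UTC.
Add 14 hours 32 minutes leg 4 → 7:01 PM UTC.
Westreach is UTC+9:30, so local arrival = 7:01 PM + 9:30 = 4:31 AM on Oct 16.

4:31 AM on October 16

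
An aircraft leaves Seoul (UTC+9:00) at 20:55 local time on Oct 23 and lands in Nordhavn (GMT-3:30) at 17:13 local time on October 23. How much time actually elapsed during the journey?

8 hours 48 minutes

Nordhavn is 12:30 behind Seoul.
Clock-face elapsed time (ignoring zones) is −3 hours 42 minutes.
Actual elapsed = −3 hours 42 minutes + 12:30 = 8 hours 48 minutes.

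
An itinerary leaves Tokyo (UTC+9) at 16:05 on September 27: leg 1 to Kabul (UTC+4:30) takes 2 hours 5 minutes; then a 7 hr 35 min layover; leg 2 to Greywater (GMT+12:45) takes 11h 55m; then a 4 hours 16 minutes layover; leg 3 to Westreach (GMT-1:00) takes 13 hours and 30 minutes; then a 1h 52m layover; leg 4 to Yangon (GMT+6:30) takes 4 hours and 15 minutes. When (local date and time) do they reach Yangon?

11:03 on September 29

Convert departure to UTC: 16:05 − 9:00 = 07:05 UTC on Sep 27.
Add 2 hours and 5 minutes leg 1 → 09:10 UTC.
Add 7 hours and 35 minutes layover in Kabul → 16:45 UTC.
Add 11 hours and 55 minutes leg 2 → 04:40 UTC (Sep 28).
Add 4 hours 16 minutes layover in Greywater → 08:56 UTC.
Add 13 hours and 30 minutes leg 3 → 22:26 UTC.
Add 1 hour and 52 minutes layover in Westreach → 00:18 UTC (Sep 29).
Add 4 hours 15 minutes leg 4 → 04:33 UTC.
Yangon is UTC+6:30, so local arrival = 04:33 + 6:30 = 11:03 on Sep 29.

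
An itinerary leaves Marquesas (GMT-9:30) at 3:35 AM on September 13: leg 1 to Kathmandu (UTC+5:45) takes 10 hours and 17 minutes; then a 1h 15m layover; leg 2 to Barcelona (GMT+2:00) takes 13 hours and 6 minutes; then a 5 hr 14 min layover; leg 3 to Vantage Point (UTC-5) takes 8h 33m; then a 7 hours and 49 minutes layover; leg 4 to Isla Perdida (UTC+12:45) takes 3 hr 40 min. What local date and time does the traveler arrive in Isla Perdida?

3:44 AM on September 16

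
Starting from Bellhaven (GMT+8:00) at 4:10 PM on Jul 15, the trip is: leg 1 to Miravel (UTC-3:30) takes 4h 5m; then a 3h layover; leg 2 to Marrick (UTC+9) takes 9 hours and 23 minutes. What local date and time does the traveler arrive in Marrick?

9:38 AM on July 16

Convert departure to UTC: 4:10 PM − 8:00 = 8:10 AM UTC on Jul 15.
Add 4 hours 5 minutes leg 1 → 12:15 PM UTC.
Add 3 hours layover in Miravel → 3:15 PM UTC.
Add 9 hours 23 minutes leg 2 → 12:38 AM UTC (Jul 16).
Marrick is UTC+9:00, so local arrival = 12:38 AM + 9:00 = 9:38 AM on Jul 16.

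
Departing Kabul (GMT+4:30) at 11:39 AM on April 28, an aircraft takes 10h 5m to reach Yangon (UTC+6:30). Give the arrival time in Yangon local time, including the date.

11:44 PM on April 28

Convert departure to UTC: 11:39 AM − 4:30 = 7:09 AM UTC on Apr 28.
Add 10 hours and 5 minutes travel time → 5:14 PM UTC.
Yangon is UTC+6:30, so local arrival = 5:14 PM + 6:30 = 11:44 PM on Apr 28.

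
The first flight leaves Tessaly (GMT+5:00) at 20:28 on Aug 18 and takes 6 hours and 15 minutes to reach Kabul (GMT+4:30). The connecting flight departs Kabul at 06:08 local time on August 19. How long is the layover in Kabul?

3 hours 55 minutes

Convert departure to UTC: 20:28 − 5:00 = 15:28 UTC on Aug 18.
Add 6 hours 15 minutes flight time → 21:43 UTC.
Kabul is UTC+4:30, so local arrival = 21:43 + 4:30 = 02:13 on Aug 19.
Layover = 06:08 − 02:13 = 3 hours 55 minutes.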